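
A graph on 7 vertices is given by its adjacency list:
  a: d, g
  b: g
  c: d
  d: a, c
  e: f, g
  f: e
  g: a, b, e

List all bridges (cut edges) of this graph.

a-d, a-g, b-g, c-d, e-f, e-g

removing e-g disconnects e from g; removing a-d disconnects a from d; removing c-d disconnects c from d; removing g-b disconnects g from b — these are bridges.
In total 6 edges are bridges.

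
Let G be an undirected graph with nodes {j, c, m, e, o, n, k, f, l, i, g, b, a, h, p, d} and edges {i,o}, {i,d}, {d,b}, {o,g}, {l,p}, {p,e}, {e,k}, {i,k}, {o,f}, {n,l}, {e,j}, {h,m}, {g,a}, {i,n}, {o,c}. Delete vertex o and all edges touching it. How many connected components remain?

5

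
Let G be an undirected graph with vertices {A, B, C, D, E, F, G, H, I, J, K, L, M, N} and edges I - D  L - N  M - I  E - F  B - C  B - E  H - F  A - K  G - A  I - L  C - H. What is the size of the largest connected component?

5

J is isolated — a component by itself.
Starting from A we can reach A, G, K. That is one component of size 3.
Starting from D we can reach D, I, L, M, N. That is one component of size 5.
Starting from B we can reach B, C, E, F, H. That is one component of size 5.
The largest has 5 vertices.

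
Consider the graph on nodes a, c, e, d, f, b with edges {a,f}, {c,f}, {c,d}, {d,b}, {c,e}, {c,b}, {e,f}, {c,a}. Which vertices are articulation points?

Removing c increases the component count from 1 to 2, so c is a cut vertex.
By contrast removing a leaves 1 component; it is not a cut vertex. No other vertex is a cut vertex either.

c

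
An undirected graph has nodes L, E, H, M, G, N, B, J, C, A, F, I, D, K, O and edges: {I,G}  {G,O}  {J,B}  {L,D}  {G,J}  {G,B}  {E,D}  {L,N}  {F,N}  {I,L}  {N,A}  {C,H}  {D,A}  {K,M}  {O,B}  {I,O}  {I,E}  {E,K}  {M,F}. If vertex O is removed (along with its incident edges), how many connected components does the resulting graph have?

With O gone, the remaining components are: {C, H}; {A, B, D, E, F, G, I, J, K, L, M, N}.
That is 2 components.

2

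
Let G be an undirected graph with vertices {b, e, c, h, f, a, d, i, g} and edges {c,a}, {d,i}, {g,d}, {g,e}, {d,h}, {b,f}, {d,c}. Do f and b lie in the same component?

From f we can reach b, f, which includes b.

Yes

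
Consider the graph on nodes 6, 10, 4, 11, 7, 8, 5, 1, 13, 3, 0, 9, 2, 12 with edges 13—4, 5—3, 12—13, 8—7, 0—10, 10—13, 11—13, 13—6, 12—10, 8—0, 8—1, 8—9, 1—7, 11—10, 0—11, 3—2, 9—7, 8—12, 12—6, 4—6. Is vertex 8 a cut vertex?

Yes

Deleting 8 raises the number of components from 2 to 3, so 8 is a cut vertex.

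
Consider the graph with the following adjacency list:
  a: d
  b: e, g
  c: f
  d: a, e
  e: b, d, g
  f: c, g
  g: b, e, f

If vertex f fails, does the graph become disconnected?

Deleting f raises the number of components from 1 to 2, so f is a cut vertex.

Yes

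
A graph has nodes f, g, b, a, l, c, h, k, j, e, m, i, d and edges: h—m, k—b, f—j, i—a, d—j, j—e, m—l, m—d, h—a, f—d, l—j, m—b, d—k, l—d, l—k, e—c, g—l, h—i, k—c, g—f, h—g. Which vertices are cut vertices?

h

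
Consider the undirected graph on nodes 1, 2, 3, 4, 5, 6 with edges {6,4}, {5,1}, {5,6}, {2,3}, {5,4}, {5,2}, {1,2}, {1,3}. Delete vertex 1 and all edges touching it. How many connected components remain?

1

With 1 gone, the remaining components are: {2, 3, 4, 5, 6}.
That is 1 component.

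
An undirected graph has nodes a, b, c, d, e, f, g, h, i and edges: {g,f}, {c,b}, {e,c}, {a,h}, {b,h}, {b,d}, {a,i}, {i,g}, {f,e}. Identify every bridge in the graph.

The edges on the cycle a-i-g-f-e-c-b-h-a are not bridges since each lies on that cycle.
But removing d–b disconnects d from b — this is a bridge.

b-d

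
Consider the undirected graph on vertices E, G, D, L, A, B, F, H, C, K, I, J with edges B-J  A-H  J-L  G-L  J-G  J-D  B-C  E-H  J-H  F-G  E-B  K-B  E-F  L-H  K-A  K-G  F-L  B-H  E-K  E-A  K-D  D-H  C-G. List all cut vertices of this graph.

Removing D, for instance, still leaves 2 components. No single vertex removal increases the component count — the graph has no articulation points.

none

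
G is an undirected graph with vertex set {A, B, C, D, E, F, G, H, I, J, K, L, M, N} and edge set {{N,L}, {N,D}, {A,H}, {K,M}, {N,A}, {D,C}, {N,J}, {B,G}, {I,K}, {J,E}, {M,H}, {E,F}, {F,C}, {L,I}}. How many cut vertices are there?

1

Removing N increases the component count from 2 to 3, so N is a cut vertex.
By contrast removing K leaves 2 components; it is not a cut vertex. No other vertex is a cut vertex either.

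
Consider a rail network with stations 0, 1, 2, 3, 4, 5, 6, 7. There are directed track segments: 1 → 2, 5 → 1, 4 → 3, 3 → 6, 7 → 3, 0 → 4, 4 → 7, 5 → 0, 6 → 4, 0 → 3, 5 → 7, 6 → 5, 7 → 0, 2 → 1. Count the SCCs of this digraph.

2

{0, 3, 4, 5, 6, 7} are all mutually reachable — one SCC of size 6.
{1, 2} are all mutually reachable — one SCC of size 2.
That gives 2 strongly connected components.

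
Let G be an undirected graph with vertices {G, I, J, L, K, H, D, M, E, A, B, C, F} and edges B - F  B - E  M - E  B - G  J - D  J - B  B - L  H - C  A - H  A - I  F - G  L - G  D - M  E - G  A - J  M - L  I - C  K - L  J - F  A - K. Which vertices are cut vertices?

A

Removing A increases the component count from 1 to 2, so A is a cut vertex.
By contrast removing C leaves 1 component; it is not a cut vertex. No other vertex is a cut vertex either.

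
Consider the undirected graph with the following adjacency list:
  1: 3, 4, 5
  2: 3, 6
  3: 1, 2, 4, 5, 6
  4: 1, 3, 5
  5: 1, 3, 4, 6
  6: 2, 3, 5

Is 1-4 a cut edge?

After removing 1-4, the path 1-3-4 still connects them, so the edge is not a bridge.

No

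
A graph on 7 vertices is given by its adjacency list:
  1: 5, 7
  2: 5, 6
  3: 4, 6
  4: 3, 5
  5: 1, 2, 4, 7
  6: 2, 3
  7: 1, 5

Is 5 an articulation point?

Deleting 5 raises the number of components from 1 to 2, so 5 is a cut vertex.

Yes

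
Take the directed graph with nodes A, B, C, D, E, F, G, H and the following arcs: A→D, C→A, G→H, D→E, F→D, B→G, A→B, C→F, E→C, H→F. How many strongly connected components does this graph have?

{A, B, C, D, E, F, G, H} are all mutually reachable — one SCC of size 8.
That gives 1 strongly connected component.

1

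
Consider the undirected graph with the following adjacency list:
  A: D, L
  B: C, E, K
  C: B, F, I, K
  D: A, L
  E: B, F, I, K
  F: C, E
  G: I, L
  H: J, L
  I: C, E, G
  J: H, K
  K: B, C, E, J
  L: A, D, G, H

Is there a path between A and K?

Yes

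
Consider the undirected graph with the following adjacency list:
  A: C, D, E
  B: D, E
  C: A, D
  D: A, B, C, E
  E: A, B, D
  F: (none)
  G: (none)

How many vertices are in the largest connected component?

F is isolated — a component by itself.
G is isolated — a component by itself.
Starting from A we can reach A, B, C, D, E. That is one component of size 5.
The largest has 5 vertices.

5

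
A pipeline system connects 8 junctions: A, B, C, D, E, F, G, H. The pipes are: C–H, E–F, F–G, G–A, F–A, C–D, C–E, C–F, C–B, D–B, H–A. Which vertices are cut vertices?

C

Removing C increases the component count from 1 to 2, so C is a cut vertex.
By contrast removing A leaves 1 component; it is not a cut vertex. No other vertex is a cut vertex either.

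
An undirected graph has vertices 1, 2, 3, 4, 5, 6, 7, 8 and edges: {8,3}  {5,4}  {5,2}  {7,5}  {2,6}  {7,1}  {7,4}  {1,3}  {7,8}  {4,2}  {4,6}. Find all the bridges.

The edges on the cycle 7-5-2-6-4-7 are not bridges since each lies on that cycle.
Every edge lies on some cycle, so there are no bridges.

none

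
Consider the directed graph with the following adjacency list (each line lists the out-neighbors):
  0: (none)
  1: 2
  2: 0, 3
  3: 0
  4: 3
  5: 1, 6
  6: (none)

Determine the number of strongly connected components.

7

{2} is an SCC by itself.
{5} is an SCC by itself.
{1} is an SCC by itself.
{6} is an SCC by itself.
{3} is an SCC by itself.
(and 2 more singleton SCCs)
That gives 7 strongly connected components.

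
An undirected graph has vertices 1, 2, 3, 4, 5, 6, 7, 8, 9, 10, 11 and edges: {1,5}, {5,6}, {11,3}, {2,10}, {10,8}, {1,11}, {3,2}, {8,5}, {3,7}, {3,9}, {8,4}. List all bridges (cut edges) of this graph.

3-7, 3-9, 4-8, 5-6

The edges on the cycle 1-11-3-2-10-8-5-1 are not bridges since each lies on that cycle.
But removing 6—5 disconnects 6 from 5; removing 3—7 disconnects 3 from 7; removing 3—9 disconnects 3 from 9; removing 4—8 disconnects 4 from 8 — these are bridges.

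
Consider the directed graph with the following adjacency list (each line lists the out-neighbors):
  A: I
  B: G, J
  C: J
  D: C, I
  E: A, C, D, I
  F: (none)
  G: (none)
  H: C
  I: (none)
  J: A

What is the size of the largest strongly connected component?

{I} is an SCC by itself.
{J} is an SCC by itself.
{G} is an SCC by itself.
{B} is an SCC by itself.
{F} is an SCC by itself.
(and 5 more singleton SCCs)
The largest has 1 vertex.

1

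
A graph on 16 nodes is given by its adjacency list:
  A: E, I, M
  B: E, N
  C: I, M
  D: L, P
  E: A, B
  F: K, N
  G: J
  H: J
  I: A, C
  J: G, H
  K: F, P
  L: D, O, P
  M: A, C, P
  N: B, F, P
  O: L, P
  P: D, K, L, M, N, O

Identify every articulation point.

Removing J increases the component count from 2 to 3, so J is a cut vertex.
Removing P increases the component count from 2 to 3, so P is a cut vertex.
By contrast removing O leaves 2 components; it is not a cut vertex. No other vertex is a cut vertex either.

J, P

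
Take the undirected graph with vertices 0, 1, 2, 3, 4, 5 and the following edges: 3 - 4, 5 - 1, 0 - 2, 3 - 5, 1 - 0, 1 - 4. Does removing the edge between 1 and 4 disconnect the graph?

No

After removing 1 - 4, the path 1-5-3-4 still connects them, so the edge is not a bridge.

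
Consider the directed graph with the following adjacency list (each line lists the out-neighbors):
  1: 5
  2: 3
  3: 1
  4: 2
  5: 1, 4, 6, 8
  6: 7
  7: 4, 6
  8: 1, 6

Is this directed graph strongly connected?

Yes

From 8 we can reach every vertex (1, 2, 3, 4, 5, 6, 7, 8), and every vertex can reach 8 (1, 2, 3, 4, 5, 6, 7, 8). So the whole graph is one strongly connected component.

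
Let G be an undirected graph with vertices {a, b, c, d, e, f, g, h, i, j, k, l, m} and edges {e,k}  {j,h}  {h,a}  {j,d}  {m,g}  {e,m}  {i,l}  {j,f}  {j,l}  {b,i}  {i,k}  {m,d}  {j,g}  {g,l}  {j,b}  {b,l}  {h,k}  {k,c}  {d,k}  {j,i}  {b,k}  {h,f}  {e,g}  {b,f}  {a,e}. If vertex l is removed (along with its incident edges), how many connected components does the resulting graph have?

With l gone, the remaining components are: {a, b, c, d, e, f, g, h, i, j, k, m}.
That is 1 component.

1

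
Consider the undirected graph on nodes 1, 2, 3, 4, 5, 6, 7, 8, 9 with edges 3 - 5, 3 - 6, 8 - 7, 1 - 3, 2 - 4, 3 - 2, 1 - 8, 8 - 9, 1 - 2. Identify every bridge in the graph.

The edges on the cycle 1-3-2-1 are not bridges since each lies on that cycle.
But removing 8 - 7 disconnects 8 from 7; removing 1 - 8 disconnects 1 from 8; removing 3 - 5 disconnects 3 from 5; removing 3 - 6 disconnects 3 from 6 — these are bridges.
In total 6 edges are bridges.

1-8, 2-4, 3-5, 3-6, 7-8, 8-9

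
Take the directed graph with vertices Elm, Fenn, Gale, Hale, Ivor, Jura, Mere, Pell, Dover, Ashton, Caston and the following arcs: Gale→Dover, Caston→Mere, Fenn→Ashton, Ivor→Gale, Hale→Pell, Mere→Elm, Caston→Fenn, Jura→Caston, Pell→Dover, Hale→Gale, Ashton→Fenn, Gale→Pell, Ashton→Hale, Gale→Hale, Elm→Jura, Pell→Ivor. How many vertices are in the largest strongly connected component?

{Gale, Hale, Ivor, Pell} are all mutually reachable — one SCC of size 4.
{Elm, Jura, Mere, Caston} are all mutually reachable — one SCC of size 4.
{Fenn, Ashton} are all mutually reachable — one SCC of size 2.
{Dover} is an SCC by itself.
The largest has 4 vertices.

4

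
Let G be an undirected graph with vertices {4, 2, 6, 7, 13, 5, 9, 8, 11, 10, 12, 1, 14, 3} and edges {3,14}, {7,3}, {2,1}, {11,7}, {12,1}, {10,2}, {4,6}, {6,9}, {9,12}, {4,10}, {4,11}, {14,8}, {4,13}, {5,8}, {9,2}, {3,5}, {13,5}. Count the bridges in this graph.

0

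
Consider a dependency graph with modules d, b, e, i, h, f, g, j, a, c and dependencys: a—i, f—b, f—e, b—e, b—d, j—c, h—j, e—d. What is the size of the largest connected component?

g is isolated — a component by itself.
Starting from a we can reach a, i. That is one component of size 2.
Starting from c we can reach c, h, j. That is one component of size 3.
Starting from b we can reach b, d, e, f. That is one component of size 4.
The largest has 4 vertices.

4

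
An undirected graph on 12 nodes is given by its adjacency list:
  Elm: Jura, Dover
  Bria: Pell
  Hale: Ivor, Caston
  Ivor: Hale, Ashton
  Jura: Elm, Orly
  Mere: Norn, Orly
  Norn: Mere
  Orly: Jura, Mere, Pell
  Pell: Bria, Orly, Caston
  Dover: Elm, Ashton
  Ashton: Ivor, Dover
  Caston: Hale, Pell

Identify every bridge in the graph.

The edges on the cycle Elm-Jura-Orly-Pell-Caston-Hale-Ivor-Ashton-Dover-Elm are not bridges since each lies on that cycle.
But removing Mere-Norn disconnects Mere from Norn; removing Orly-Mere disconnects Orly from Mere; removing Bria-Pell disconnects Bria from Pell — these are bridges.

Bria-Pell, Mere-Norn, Mere-Orly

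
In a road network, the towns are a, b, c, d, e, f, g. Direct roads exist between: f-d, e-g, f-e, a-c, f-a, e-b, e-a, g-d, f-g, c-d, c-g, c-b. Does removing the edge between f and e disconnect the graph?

After removing f-e, the path f-a-e still connects them, so the edge is not a bridge.

No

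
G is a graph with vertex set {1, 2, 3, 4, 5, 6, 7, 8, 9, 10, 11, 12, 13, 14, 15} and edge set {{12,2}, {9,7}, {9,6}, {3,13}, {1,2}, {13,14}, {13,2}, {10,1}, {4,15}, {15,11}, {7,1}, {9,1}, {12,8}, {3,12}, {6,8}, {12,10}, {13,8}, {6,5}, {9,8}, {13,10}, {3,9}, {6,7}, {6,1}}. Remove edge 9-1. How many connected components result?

2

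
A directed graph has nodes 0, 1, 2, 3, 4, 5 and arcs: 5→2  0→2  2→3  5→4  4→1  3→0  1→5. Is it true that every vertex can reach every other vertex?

No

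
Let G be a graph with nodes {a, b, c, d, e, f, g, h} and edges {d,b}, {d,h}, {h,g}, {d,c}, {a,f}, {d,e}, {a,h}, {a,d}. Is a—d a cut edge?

No

After removing a—d, the path a-h-d still connects them, so the edge is not a bridge.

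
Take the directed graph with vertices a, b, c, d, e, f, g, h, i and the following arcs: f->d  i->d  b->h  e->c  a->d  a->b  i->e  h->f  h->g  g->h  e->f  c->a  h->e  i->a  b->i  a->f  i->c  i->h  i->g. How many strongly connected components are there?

{a, b, c, e, g, h, i} are all mutually reachable — one SCC of size 7.
{d} is an SCC by itself.
{f} is an SCC by itself.
That gives 3 strongly connected components.

3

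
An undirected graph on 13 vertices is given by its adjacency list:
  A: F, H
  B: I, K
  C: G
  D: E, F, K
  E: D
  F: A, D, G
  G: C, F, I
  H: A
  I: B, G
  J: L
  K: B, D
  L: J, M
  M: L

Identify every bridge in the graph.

The edges on the cycle K-D-F-G-I-B-K are not bridges since each lies on that cycle.
But removing L-J disconnects L from J; removing G-C disconnects G from C; removing H-A disconnects H from A; removing E-D disconnects E from D — these are bridges.
In total 6 edges are bridges.

A-F, A-H, C-G, D-E, J-L, L-M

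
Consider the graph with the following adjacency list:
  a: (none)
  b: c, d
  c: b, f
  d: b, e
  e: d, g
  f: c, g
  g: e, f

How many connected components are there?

a is isolated — a component by itself.
Starting from b we can reach b, c, d, e, f, g. That is one component of size 6.
Total: 2 components.

2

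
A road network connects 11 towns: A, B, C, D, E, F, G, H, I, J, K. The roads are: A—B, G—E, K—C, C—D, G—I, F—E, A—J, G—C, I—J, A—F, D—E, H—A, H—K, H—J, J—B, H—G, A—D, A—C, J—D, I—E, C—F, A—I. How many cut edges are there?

0

The edges on the cycle H-G-I-E-F-A-H are not bridges since each lies on that cycle.
Every edge lies on some cycle, so there are no bridges.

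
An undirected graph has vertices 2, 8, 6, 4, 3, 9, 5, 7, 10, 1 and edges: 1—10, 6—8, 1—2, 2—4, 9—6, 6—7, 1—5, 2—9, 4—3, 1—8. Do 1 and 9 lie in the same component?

From 1 we can reach 1, 2, 3, 4, 5, 6, 7, 8, 9, 10, which includes 9.

Yes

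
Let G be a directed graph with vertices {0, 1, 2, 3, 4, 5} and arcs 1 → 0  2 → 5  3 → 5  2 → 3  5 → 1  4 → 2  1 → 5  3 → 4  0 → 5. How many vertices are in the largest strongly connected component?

3

{0, 1, 5} are all mutually reachable — one SCC of size 3.
{2, 3, 4} are all mutually reachable — one SCC of size 3.
The largest has 3 vertices.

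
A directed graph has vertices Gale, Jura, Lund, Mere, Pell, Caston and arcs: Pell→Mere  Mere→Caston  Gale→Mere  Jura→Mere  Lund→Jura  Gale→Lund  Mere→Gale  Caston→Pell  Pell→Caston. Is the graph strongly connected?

From Mere we can reach every vertex (Gale, Jura, Lund, Mere, Pell, Caston), and every vertex can reach Mere (Gale, Jura, Lund, Mere, Pell, Caston). So the whole graph is one strongly connected component.

Yes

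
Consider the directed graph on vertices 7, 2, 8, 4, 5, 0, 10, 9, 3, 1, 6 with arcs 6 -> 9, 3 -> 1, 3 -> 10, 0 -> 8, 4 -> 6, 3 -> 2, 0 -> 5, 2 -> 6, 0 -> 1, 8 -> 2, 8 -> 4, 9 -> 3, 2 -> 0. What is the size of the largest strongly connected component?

7

{0, 2, 3, 4, 6, 8, 9} are all mutually reachable — one SCC of size 7.
{1} is an SCC by itself.
{7} is an SCC by itself.
{10} is an SCC by itself.
{5} is an SCC by itself.
The largest has 7 vertices.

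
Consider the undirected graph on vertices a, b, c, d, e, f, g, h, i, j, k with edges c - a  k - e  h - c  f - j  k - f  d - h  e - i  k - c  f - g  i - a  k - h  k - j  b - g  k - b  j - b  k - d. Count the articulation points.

Removing k increases the component count from 1 to 2, so k is a cut vertex.
By contrast removing d leaves 1 component; it is not a cut vertex. No other vertex is a cut vertex either.

1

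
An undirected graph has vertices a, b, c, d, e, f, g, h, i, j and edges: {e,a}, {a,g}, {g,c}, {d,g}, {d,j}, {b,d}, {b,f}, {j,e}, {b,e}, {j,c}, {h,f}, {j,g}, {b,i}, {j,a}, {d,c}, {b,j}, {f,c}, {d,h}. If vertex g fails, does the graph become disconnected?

Deleting g leaves 1 component (was 1) (its neighbors a, c, d, j remain connected to each other), so g is not a cut vertex.

No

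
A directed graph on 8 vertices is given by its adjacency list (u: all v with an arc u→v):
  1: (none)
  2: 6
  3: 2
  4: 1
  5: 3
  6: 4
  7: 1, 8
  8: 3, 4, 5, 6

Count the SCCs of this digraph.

8

{5} is an SCC by itself.
{1} is an SCC by itself.
{3} is an SCC by itself.
{4} is an SCC by itself.
{2} is an SCC by itself.
(and 3 more singleton SCCs)
That gives 8 strongly connected components.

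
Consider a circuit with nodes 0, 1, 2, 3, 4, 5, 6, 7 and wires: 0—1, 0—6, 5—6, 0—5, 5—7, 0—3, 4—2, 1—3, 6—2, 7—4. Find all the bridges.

none

The edges on the cycle 0-1-3-0 are not bridges since each lies on that cycle.
Every edge lies on some cycle, so there are no bridges.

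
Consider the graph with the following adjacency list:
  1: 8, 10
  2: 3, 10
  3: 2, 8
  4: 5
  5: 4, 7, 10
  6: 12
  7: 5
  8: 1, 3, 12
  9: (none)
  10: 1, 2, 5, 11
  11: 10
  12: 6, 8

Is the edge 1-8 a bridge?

After removing 1-8, the path 1-10-2-3-8 still connects them, so the edge is not a bridge.

No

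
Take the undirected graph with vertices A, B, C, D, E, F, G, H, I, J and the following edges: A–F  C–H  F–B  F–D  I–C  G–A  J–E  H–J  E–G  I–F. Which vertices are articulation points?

Removing F increases the component count from 1 to 3, so F is a cut vertex.
By contrast removing H leaves 1 component; it is not a cut vertex. No other vertex is a cut vertex either.

F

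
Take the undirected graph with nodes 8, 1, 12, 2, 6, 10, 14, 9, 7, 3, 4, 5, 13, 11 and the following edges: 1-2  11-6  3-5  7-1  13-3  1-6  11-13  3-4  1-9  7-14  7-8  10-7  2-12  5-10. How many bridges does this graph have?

6

The edges on the cycle 11-13-3-5-10-7-1-6-11 are not bridges since each lies on that cycle.
But removing 3-4 disconnects 3 from 4; removing 2-12 disconnects 2 from 12; removing 8-7 disconnects 8 from 7; removing 2-1 disconnects 2 from 1 — these are bridges.
In total 6 edges are bridges.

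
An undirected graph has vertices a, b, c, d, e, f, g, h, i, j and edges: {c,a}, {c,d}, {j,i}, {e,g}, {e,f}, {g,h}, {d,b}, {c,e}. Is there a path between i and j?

Yes

From i we can reach i, j, which includes j.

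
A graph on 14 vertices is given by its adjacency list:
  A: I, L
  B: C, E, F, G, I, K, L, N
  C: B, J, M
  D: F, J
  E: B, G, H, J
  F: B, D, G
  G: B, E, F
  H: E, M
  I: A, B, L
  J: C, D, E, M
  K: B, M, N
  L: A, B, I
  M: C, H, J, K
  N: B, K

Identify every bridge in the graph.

none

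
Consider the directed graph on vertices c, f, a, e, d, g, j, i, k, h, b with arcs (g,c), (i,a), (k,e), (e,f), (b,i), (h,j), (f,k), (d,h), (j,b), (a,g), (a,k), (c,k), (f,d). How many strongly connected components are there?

1

{a, b, c, d, e, f, g, h, i, j, k} are all mutually reachable — one SCC of size 11.
That gives 1 strongly connected component.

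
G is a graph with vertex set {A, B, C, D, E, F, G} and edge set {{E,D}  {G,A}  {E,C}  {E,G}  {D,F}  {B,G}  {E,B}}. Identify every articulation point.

Removing D increases the component count from 1 to 2, so D is a cut vertex.
Removing E increases the component count from 1 to 3, so E is a cut vertex.
Removing G increases the component count from 1 to 2, so G is a cut vertex.
By contrast removing B leaves 1 component; it is not a cut vertex. No other vertex is a cut vertex either.

D, E, G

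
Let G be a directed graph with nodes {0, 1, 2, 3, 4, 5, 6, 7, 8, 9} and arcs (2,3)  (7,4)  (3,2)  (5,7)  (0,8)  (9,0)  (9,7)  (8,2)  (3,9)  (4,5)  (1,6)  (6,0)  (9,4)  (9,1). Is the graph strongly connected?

There is no directed path from 7 to 9, so the graph is not strongly connected.

No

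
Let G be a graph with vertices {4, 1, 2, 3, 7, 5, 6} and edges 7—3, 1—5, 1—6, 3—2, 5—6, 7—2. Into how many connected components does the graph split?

4 is isolated — a component by itself.
Starting from 2 we can reach 2, 3, 7. That is one component of size 3.
Starting from 1 we can reach 1, 5, 6. That is one component of size 3.
Total: 3 components.

3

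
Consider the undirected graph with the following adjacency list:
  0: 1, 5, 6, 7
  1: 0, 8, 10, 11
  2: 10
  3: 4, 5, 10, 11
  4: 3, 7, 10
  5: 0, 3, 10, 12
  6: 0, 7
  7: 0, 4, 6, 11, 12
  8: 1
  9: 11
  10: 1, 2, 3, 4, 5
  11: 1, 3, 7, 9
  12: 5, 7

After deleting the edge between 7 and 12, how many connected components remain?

7 and 12 are still connected via 7-0-5-12, so the component count stays at 1.

1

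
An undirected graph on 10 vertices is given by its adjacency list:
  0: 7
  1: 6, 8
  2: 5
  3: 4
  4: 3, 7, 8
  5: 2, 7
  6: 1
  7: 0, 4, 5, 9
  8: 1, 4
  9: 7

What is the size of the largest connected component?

Starting from 0 we can reach 0, 1, 2, 3, 4, 5, 6, 7, 8, 9. That is one component of size 10.
The largest has 10 vertices.

10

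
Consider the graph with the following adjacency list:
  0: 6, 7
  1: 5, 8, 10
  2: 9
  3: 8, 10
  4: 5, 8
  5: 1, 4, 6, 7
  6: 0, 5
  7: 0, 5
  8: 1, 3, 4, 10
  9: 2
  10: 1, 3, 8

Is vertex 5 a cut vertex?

Yes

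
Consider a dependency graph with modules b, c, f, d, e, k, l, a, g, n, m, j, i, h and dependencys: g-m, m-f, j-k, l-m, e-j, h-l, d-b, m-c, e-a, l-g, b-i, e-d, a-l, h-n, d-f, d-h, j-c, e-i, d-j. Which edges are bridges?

The edges on the cycle e-d-b-i-e are not bridges since each lies on that cycle.
But removing j-k disconnects j from k; removing n-h disconnects n from h — these are bridges.

h-n, j-k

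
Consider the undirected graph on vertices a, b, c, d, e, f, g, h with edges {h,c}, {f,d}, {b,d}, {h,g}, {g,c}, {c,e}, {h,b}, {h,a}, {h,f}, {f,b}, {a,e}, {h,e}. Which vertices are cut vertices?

Removing h increases the component count from 1 to 2, so h is a cut vertex.
By contrast removing g leaves 1 component; it is not a cut vertex. No other vertex is a cut vertex either.

h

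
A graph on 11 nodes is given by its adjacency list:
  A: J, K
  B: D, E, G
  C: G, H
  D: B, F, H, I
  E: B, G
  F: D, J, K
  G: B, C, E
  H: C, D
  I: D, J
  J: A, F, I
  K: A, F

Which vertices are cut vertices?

D

Removing D increases the component count from 1 to 2, so D is a cut vertex.
By contrast removing K leaves 1 component; it is not a cut vertex. No other vertex is a cut vertex either.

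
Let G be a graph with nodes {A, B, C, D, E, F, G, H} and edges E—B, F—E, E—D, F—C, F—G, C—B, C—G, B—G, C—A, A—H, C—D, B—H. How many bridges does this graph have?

The edges on the cycle F-C-A-H-B-E-F are not bridges since each lies on that cycle.
Every edge lies on some cycle, so there are no bridges.

0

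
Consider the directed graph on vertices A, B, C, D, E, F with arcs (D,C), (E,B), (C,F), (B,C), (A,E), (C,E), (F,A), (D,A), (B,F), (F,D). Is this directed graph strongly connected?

Yes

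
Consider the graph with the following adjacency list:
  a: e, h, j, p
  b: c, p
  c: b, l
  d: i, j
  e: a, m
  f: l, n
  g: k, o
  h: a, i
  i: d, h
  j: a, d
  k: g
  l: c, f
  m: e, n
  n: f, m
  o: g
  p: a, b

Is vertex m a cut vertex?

Deleting m leaves 2 components (was 2), so m is not a cut vertex.

No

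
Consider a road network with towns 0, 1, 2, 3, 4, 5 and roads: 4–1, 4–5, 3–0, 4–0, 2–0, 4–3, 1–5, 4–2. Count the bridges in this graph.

0

The edges on the cycle 4-1-5-4 are not bridges since each lies on that cycle.
Every edge lies on some cycle, so there are no bridges.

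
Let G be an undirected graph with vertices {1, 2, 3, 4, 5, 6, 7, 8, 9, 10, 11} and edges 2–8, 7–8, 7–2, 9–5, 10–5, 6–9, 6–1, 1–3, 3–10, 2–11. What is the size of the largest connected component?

6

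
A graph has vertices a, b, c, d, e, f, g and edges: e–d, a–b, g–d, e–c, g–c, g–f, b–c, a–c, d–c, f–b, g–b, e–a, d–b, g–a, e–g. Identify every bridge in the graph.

none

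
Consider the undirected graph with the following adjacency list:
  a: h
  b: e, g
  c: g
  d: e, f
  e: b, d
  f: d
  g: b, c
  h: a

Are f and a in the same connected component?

No

The component containing f is {b, c, d, e, f, g}, and a is not in it.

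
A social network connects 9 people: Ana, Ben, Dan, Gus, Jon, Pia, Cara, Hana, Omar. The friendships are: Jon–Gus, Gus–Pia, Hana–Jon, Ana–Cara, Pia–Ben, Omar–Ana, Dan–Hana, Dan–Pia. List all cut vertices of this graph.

Removing Ana increases the component count from 2 to 3, so Ana is a cut vertex.
Removing Pia increases the component count from 2 to 3, so Pia is a cut vertex.
By contrast removing Dan leaves 2 components; it is not a cut vertex. No other vertex is a cut vertex either.

Ana, Pia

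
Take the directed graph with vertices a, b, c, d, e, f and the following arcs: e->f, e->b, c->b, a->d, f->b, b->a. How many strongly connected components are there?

{b} is an SCC by itself.
{f} is an SCC by itself.
{a} is an SCC by itself.
{d} is an SCC by itself.
{c} is an SCC by itself.
(and 1 more singleton SCC)
That gives 6 strongly connected components.

6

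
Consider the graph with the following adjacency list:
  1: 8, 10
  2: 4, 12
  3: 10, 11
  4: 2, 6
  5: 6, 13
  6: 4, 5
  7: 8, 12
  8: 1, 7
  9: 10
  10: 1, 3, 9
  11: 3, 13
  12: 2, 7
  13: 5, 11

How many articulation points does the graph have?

Removing 10 increases the component count from 1 to 2, so 10 is a cut vertex.
By contrast removing 9 leaves 1 component; it is not a cut vertex. No other vertex is a cut vertex either.

1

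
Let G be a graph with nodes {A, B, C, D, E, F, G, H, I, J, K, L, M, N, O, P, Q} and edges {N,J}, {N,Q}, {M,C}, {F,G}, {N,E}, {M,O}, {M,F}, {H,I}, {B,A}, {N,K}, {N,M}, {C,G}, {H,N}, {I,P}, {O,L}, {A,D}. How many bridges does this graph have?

The edges on the cycle M-C-G-F-M are not bridges since each lies on that cycle.
But removing N–Q disconnects N from Q; removing O–L disconnects O from L; removing H–N disconnects H from N; removing D–A disconnects D from A — these are bridges.
In total 12 edges are bridges.

12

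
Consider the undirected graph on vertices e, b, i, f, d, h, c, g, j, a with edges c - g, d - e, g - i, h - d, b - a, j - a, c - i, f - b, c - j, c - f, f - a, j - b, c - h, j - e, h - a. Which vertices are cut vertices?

c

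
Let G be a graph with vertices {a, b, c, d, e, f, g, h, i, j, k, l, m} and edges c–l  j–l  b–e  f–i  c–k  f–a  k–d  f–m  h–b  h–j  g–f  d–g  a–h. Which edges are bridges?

b-e, b-h, f-i, f-m

The edges on the cycle c-k-d-g-f-a-h-j-l-c are not bridges since each lies on that cycle.
But removing b–h disconnects b from h; removing m–f disconnects m from f; removing b–e disconnects b from e; removing f–i disconnects f from i — these are bridges.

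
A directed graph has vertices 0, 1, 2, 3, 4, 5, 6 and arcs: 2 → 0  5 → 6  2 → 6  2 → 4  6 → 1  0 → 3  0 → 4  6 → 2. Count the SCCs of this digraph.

{2, 6} are all mutually reachable — one SCC of size 2.
{4} is an SCC by itself.
{1} is an SCC by itself.
{3} is an SCC by itself.
{5} is an SCC by itself.
(and 1 more singleton SCC)
That gives 6 strongly connected components.

6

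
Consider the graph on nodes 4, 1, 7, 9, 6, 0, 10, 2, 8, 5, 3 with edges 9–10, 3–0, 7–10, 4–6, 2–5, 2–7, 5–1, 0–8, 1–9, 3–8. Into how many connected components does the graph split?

Starting from 4 we can reach 4, 6. That is one component of size 2.
Starting from 0 we can reach 0, 3, 8. That is one component of size 3.
Starting from 1 we can reach 1, 2, 5, 7, 9, 10. That is one component of size 6.
Total: 3 components.

3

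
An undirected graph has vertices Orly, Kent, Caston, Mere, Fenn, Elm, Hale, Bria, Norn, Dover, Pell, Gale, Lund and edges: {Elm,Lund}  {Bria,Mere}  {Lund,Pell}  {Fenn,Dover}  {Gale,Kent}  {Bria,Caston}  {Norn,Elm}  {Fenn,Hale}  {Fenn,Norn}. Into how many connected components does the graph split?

Orly is isolated — a component by itself.
Starting from Gale we can reach Gale, Kent. That is one component of size 2.
Starting from Bria we can reach Bria, Mere, Caston. That is one component of size 3.
Starting from Elm we can reach Elm, Fenn, Hale, Lund, Norn, Pell, Dover. That is one component of size 7.
Total: 4 components.

4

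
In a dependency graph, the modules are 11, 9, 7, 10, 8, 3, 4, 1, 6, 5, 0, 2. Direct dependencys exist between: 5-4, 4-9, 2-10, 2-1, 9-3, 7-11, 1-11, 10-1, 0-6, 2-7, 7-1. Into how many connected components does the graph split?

4

8 is isolated — a component by itself.
Starting from 0 we can reach 0, 6. That is one component of size 2.
Starting from 3 we can reach 3, 4, 5, 9. That is one component of size 4.
Starting from 1 we can reach 1, 2, 7, 10, 11. That is one component of size 5.
Total: 4 components.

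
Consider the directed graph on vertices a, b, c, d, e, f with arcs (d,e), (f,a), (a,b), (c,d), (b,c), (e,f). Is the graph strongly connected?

From a we can reach every vertex (a, b, c, d, e, f), and every vertex can reach a (a, b, c, d, e, f). So the whole graph is one strongly connected component.

Yes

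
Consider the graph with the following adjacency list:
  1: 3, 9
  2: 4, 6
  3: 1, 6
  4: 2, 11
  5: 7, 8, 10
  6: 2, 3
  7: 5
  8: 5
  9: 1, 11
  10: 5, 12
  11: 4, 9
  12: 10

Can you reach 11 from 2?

Yes

From 2 we can reach 1, 2, 3, 4, 6, 9, 11, which includes 11.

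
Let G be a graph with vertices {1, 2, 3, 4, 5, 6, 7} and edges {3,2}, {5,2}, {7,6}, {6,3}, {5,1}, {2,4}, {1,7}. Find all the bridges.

The edges on the cycle 5-1-7-6-3-2-5 are not bridges since each lies on that cycle.
But removing 2–4 disconnects 2 from 4 — this is a bridge.

2-4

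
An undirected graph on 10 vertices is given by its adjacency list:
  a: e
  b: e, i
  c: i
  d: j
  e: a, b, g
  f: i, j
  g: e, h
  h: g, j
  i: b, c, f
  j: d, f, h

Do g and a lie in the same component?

From g we can reach a, b, c, d, e, f, g, h, i, j, which includes a.

Yes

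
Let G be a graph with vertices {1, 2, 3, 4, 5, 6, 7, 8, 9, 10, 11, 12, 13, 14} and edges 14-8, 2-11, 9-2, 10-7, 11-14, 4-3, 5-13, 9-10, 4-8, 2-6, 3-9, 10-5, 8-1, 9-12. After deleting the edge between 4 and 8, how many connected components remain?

1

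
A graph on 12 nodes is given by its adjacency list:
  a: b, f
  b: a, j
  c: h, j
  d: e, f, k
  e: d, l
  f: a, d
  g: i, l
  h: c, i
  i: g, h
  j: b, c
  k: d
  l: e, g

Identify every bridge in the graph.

d-k

The edges on the cycle f-a-b-j-c-h-i-g-l-e-d-f are not bridges since each lies on that cycle.
But removing d-k disconnects d from k — this is a bridge.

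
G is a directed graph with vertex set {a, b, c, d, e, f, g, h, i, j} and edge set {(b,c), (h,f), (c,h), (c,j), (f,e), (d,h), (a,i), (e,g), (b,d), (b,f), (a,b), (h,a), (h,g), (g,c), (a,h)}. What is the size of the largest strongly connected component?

{a, b, c, d, e, f, g, h} are all mutually reachable — one SCC of size 8.
{i} is an SCC by itself.
{j} is an SCC by itself.
The largest has 8 vertices.

8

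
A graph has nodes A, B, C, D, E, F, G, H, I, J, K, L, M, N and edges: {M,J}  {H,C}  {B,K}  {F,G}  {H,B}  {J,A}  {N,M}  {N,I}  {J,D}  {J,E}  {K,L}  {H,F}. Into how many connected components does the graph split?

2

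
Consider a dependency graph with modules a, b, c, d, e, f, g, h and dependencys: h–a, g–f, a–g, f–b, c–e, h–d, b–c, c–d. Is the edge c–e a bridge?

Removing c–e leaves no path between c and e: the component count goes from 1 to 2. So it is a bridge.

Yes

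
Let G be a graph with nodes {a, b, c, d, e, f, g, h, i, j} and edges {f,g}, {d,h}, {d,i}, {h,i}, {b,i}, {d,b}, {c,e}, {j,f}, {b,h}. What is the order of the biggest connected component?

4

a is isolated — a component by itself.
Starting from c we can reach c, e. That is one component of size 2.
Starting from f we can reach f, g, j. That is one component of size 3.
Starting from b we can reach b, d, h, i. That is one component of size 4.
The largest has 4 vertices.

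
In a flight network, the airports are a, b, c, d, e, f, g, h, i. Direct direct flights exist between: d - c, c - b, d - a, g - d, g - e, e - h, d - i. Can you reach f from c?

No

The component containing c is {a, b, c, d, e, g, h, i}, and f is not in it.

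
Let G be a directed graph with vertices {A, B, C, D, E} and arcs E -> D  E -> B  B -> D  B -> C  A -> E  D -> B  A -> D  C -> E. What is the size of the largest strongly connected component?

{B, C, D, E} are all mutually reachable — one SCC of size 4.
{A} is an SCC by itself.
The largest has 4 vertices.

4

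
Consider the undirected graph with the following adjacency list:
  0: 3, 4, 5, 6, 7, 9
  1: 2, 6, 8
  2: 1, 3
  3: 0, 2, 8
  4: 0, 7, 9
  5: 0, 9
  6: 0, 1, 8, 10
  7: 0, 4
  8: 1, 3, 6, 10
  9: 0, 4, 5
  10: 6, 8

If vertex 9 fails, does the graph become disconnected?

Deleting 9 leaves 1 component (was 1) (its neighbors 0, 4, 5 remain connected to each other), so 9 is not a cut vertex.

No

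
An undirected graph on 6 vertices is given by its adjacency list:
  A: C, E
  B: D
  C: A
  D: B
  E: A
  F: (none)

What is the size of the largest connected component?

F is isolated — a component by itself.
Starting from B we can reach B, D. That is one component of size 2.
Starting from A we can reach A, C, E. That is one component of size 3.
The largest has 3 vertices.

3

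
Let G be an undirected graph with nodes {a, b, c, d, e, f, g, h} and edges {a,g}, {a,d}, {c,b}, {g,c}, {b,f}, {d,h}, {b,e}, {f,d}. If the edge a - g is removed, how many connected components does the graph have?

a and g are still connected via a-d-f-b-c-g, so the component count stays at 1.

1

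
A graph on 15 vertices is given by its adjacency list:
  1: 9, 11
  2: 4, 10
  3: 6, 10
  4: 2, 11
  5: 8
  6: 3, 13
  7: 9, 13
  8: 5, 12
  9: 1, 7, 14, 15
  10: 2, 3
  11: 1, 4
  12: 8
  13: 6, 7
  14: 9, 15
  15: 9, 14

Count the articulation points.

2

Removing 8 increases the component count from 2 to 3, so 8 is a cut vertex.
Removing 9 increases the component count from 2 to 3, so 9 is a cut vertex.
By contrast removing 3 leaves 2 components; it is not a cut vertex. No other vertex is a cut vertex either.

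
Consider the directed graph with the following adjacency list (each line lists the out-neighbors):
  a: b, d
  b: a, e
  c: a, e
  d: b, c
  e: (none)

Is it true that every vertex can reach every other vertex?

No

There is no directed path from e to c, so the graph is not strongly connected.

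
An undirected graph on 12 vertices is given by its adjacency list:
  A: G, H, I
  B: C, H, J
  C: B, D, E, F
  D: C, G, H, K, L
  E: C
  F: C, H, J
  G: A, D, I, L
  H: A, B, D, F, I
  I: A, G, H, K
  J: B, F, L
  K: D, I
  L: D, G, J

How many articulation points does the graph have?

1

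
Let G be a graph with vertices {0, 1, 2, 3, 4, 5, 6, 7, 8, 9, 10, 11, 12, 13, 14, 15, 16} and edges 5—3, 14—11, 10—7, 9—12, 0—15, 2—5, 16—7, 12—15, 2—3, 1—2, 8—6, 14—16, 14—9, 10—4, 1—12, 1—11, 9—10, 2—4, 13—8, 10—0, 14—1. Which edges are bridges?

13-8, 6-8

The edges on the cycle 2-5-3-2 are not bridges since each lies on that cycle.
But removing 13—8 disconnects 13 from 8; removing 6—8 disconnects 6 from 8 — these are bridges.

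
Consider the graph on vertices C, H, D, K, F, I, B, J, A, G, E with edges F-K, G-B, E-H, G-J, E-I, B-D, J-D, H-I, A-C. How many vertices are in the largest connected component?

4

Starting from A we can reach A, C. That is one component of size 2.
Starting from F we can reach F, K. That is one component of size 2.
Starting from E we can reach E, H, I. That is one component of size 3.
Starting from B we can reach B, D, G, J. That is one component of size 4.
The largest has 4 vertices.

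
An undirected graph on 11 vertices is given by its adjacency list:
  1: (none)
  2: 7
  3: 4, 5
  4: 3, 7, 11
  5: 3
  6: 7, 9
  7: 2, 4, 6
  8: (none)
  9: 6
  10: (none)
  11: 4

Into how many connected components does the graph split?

4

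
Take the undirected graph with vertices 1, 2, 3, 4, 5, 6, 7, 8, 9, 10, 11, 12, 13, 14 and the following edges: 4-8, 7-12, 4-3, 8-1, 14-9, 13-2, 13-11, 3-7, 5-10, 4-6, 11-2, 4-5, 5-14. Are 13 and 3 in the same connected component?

No

The component containing 13 is {2, 11, 13}, and 3 is not in it.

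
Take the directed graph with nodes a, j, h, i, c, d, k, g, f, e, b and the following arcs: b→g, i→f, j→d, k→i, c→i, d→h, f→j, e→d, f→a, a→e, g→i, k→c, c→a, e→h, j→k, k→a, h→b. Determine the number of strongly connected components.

{a, b, c, d, e, f, g, h, i, j, k} are all mutually reachable — one SCC of size 11.
That gives 1 strongly connected component.

1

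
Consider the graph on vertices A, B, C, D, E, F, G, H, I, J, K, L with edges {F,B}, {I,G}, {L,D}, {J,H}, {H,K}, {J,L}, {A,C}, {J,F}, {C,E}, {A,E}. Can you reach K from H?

From H we can reach B, D, F, H, J, K, L, which includes K.

Yes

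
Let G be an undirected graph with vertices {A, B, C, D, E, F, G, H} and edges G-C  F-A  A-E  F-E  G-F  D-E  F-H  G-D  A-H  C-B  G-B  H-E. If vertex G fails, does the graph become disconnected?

Yes

Deleting G raises the number of components from 1 to 2, so G is a cut vertex.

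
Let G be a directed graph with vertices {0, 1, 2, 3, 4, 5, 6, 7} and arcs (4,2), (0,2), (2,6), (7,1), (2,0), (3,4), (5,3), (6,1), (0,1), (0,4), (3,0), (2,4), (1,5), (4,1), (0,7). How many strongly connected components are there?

1

{0, 1, 2, 3, 4, 5, 6, 7} are all mutually reachable — one SCC of size 8.
That gives 1 strongly connected component.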